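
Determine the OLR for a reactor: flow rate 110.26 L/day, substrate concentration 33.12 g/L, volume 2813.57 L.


OLR = Q * S / V
= 110.26 * 33.12 / 2813.57
= 1.2979 g/L/day

1.2979 g/L/day


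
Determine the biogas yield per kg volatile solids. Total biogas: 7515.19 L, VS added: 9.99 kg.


Y = V / VS
= 7515.19 / 9.99
= 752.2713 L/kg VS

752.2713 L/kg VS


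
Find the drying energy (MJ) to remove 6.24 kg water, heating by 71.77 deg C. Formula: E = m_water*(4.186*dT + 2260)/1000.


E = m_water * (4.186 * dT + 2260) / 1000
= 6.24 * (4.186 * 71.77 + 2260) / 1000
= 15.9771 MJ

15.9771 MJ


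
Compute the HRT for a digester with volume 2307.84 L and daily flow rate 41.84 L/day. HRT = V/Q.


HRT = V / Q
= 2307.84 / 41.84
= 55.1587 days

55.1587 days


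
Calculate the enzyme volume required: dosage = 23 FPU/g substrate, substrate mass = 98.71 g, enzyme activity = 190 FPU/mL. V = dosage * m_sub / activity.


V = dosage * m_sub / activity
V = 23 * 98.71 / 190
V = 11.9491 mL

11.9491 mL


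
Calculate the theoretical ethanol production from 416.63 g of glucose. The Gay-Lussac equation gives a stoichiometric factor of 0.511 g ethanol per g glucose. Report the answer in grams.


Theoretical ethanol yield: m_EtOH = 0.511 * m_glucose
m_EtOH = 0.511 * 416.63 = 212.8979 g

212.8979 g


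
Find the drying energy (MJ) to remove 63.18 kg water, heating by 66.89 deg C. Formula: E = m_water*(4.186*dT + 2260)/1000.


E = m_water * (4.186 * dT + 2260) / 1000
= 63.18 * (4.186 * 66.89 + 2260) / 1000
= 160.4773 MJ

160.4773 MJ


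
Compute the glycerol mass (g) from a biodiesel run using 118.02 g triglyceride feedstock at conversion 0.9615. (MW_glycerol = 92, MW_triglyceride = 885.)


glycerol = oil * conv * (92/885)
= 118.02 * 0.9615 * 92 / 885
= 11.7964 g

11.7964 g


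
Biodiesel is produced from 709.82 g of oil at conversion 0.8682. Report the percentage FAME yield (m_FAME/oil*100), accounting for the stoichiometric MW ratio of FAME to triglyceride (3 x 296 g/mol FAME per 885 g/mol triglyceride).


m_FAME = oil * conv * (3 * 296 / 885) = oil * conv * (888/885)
= 709.82 * 0.8682 * 888 / 885
= 618.3548 g
Y = m_FAME / oil * 100 = conv * (888/885) * 100
= 0.8682 * 888 / 885 * 100
= 87.11%

87.11%


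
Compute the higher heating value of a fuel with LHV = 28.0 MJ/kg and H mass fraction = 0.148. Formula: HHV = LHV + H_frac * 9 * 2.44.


HHV = LHV + H_frac * 9 * 2.44
= 28.0 + 0.148 * 9 * 2.44
= 31.2501 MJ/kg

31.2501 MJ/kg


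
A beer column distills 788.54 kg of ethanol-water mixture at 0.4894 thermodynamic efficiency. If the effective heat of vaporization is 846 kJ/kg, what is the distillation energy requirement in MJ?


E = m * 846 / (eta * 1000)
= 788.54 * 846 / (0.4894 * 1000)
= 1363.1076 MJ

1363.1076 MJ


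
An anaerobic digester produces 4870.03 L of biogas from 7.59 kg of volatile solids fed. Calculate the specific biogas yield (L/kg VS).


Y = V / VS
= 4870.03 / 7.59
= 641.6377 L/kg VS

641.6377 L/kg VS


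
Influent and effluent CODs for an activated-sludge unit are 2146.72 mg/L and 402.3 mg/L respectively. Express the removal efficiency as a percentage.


eta = (COD_in - COD_out) / COD_in * 100
= (2146.72 - 402.3) / 2146.72 * 100
= 81.2598%

81.2598%


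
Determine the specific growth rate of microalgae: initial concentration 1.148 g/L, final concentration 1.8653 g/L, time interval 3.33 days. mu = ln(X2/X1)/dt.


mu = ln(X2/X1) / dt
= ln(1.8653/1.148) / 3.33
= 0.1458 per day

0.1458 per day


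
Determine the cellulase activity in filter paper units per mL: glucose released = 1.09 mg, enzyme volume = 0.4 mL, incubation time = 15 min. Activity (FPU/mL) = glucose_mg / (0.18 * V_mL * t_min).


Activity = glucose_mg / (0.18 mg/umol * V_mL * t_min)
= 1.09 / (0.18 * 0.4 * 15)
= 1.0093 FPU/mL

1.0093 FPU/mL


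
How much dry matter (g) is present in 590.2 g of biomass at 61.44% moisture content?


Wd = Ww * (1 - MC/100)
= 590.2 * (1 - 61.44/100)
= 227.5811 g

227.5811 g


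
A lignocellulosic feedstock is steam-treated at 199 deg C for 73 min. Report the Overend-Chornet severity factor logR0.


logR0 = log10(t * exp((T - 100) / 14.75))
= log10(73 * exp((199 - 100) / 14.75))
= 4.7782

4.7782


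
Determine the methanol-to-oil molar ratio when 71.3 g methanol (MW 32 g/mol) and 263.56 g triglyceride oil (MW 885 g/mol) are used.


Molar ratio = n_MeOH / n_oil = (MeOH/32) / (oil/885) = (MeOH * 885) / (32 * oil)
= (71.3 * 885) / (32 * 263.56)
= 7.4818

7.4818


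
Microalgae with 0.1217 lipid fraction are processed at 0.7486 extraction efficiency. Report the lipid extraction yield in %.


Y = lipid_content * extraction_eff * 100
= 0.1217 * 0.7486 * 100
= 9.1105%

9.1105%


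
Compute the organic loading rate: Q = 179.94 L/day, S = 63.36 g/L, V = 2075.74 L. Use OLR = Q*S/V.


OLR = Q * S / V
= 179.94 * 63.36 / 2075.74
= 5.4925 g/L/day

5.4925 g/L/day


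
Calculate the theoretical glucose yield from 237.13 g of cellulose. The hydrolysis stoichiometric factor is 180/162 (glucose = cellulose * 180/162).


glucose = cellulose * 180/162
= 237.13 * 180/162
= 263.4778 g

263.4778 g


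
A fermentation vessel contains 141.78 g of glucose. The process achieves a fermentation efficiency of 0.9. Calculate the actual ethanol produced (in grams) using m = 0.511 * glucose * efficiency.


Actual ethanol: m = 0.511 * 141.78 * 0.9
m = 65.2046 g

65.2046 g


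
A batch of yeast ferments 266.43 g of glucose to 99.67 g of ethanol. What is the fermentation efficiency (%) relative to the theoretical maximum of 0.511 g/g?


Fermentation efficiency = (actual / (0.511 * glucose)) * 100
= (99.67 / (0.511 * 266.43)) * 100
= 73.2083%

73.2083%


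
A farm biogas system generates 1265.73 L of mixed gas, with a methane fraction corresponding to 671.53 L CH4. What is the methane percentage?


CH4% = V_CH4 / V_total * 100
= 671.53 / 1265.73 * 100
= 53.0548%

53.0548%


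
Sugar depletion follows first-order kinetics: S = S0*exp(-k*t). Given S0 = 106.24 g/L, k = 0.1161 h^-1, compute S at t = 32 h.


S = S0 * exp(-k * t)
S = 106.24 * exp(-0.1161 * 32)
S = 2.5870 g/L

2.5870 g/L


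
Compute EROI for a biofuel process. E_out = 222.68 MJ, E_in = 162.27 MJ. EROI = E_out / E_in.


EROI = E_out / E_in
= 222.68 / 162.27
= 1.3723

1.3723


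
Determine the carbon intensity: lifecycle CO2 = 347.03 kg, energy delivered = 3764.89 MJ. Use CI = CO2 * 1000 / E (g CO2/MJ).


CI = CO2 * 1000 / E
= 347.03 * 1000 / 3764.89
= 92.1753 g CO2/MJ

92.1753 g CO2/MJ


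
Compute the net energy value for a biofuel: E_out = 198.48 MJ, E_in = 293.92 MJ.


NEV = E_out - E_in
= 198.48 - 293.92
= -95.4400 MJ

-95.4400 MJ


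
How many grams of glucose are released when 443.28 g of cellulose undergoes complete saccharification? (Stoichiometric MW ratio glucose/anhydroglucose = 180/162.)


glucose = cellulose * 180/162
= 443.28 * 180/162
= 492.5333 g

492.5333 g


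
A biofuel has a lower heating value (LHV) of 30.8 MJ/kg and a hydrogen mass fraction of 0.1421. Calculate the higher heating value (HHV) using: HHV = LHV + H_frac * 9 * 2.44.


HHV = LHV + H_frac * 9 * 2.44
= 30.8 + 0.1421 * 9 * 2.44
= 33.9205 MJ/kg

33.9205 MJ/kg


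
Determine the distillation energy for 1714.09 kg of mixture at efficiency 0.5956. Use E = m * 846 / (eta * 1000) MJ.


E = m * 846 / (eta * 1000)
= 1714.09 * 846 / (0.5956 * 1000)
= 2434.7215 MJ

2434.7215 MJ


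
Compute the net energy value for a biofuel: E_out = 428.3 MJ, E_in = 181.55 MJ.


NEV = E_out - E_in
= 428.3 - 181.55
= 246.7500 MJ

246.7500 MJ


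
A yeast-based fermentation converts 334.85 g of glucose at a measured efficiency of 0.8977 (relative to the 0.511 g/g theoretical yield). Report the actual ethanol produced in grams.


Actual ethanol: m = 0.511 * 334.85 * 0.8977
m = 153.6040 g

153.6040 g


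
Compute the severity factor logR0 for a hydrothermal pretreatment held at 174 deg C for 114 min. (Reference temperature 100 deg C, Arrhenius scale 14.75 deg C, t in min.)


logR0 = log10(t * exp((T - 100) / 14.75))
= log10(114 * exp((174 - 100) / 14.75))
= 4.2357

4.2357


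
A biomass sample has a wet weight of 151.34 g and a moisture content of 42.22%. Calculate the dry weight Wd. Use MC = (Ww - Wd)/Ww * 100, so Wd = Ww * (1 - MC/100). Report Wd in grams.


Wd = Ww * (1 - MC/100)
= 151.34 * (1 - 42.22/100)
= 87.4443 g

87.4443 g


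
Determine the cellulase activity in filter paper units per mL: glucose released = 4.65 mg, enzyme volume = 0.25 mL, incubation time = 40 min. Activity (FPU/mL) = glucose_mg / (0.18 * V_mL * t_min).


Activity = glucose_mg / (0.18 mg/umol * V_mL * t_min)
= 4.65 / (0.18 * 0.25 * 40)
= 2.5833 FPU/mL

2.5833 FPU/mL


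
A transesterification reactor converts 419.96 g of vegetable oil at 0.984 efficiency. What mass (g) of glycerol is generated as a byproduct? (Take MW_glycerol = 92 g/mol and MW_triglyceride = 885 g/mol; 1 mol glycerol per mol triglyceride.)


glycerol = oil * conv * (92/885)
= 419.96 * 0.984 * 92 / 885
= 42.9583 g

42.9583 g


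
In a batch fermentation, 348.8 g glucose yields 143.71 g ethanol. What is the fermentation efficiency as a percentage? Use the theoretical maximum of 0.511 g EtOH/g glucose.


Fermentation efficiency = (actual / (0.511 * glucose)) * 100
= (143.71 / (0.511 * 348.8)) * 100
= 80.6287%

80.6287%


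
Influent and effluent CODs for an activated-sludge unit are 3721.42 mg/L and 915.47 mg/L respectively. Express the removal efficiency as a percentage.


eta = (COD_in - COD_out) / COD_in * 100
= (3721.42 - 915.47) / 3721.42 * 100
= 75.4000%

75.4000%


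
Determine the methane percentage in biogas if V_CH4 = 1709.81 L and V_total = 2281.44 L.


CH4% = V_CH4 / V_total * 100
= 1709.81 / 2281.44 * 100
= 74.9443%

74.9443%


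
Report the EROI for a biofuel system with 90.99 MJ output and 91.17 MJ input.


EROI = E_out / E_in
= 90.99 / 91.17
= 0.9980

0.9980


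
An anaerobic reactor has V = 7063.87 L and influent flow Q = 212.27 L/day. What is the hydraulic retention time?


HRT = V / Q
= 7063.87 / 212.27
= 33.2778 days

33.2778 days


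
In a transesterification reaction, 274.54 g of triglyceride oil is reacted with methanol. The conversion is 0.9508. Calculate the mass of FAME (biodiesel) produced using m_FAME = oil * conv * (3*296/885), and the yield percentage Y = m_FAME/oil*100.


m_FAME = oil * conv * (3 * 296 / 885) = oil * conv * (888/885)
= 274.54 * 0.9508 * 888 / 885
= 261.9175 g
Y = m_FAME / oil * 100 = conv * (888/885) * 100
= 0.9508 * 888 / 885 * 100
= 95.40%

261.9175 g FAME; Y = 95.40%


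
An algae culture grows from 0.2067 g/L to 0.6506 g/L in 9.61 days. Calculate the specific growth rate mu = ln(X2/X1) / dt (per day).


mu = ln(X2/X1) / dt
= ln(0.6506/0.2067) / 9.61
= 0.1193 per day

0.1193 per day


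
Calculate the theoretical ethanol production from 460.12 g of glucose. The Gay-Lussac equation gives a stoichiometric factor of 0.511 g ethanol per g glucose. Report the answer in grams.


Theoretical ethanol yield: m_EtOH = 0.511 * m_glucose
m_EtOH = 0.511 * 460.12 = 235.1213 g

235.1213 g


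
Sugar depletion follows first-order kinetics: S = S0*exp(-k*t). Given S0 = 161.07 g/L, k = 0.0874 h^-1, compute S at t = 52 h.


S = S0 * exp(-k * t)
S = 161.07 * exp(-0.0874 * 52)
S = 1.7109 g/L

1.7109 g/L


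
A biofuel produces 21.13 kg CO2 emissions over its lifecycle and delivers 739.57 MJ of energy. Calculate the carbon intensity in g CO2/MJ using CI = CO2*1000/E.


CI = CO2 * 1000 / E
= 21.13 * 1000 / 739.57
= 28.5707 g CO2/MJ

28.5707 g CO2/MJ


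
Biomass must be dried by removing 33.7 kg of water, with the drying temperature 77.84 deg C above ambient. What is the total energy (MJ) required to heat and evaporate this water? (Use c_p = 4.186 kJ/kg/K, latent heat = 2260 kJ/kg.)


E = m_water * (4.186 * dT + 2260) / 1000
= 33.7 * (4.186 * 77.84 + 2260) / 1000
= 87.1427 MJ

87.1427 MJ


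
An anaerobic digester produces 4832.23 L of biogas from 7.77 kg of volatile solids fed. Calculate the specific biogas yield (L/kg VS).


Y = V / VS
= 4832.23 / 7.77
= 621.9086 L/kg VS

621.9086 L/kg VS


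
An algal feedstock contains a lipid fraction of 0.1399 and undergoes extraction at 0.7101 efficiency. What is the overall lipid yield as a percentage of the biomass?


Y = lipid_content * extraction_eff * 100
= 0.1399 * 0.7101 * 100
= 9.9343%

9.9343%


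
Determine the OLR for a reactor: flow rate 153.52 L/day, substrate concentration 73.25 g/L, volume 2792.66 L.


OLR = Q * S / V
= 153.52 * 73.25 / 2792.66
= 4.0267 g/L/day

4.0267 g/L/day


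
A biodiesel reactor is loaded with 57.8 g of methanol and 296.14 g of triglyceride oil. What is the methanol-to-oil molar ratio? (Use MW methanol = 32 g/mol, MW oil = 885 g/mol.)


Molar ratio = n_MeOH / n_oil = (MeOH/32) / (oil/885) = (MeOH * 885) / (32 * oil)
= (57.8 * 885) / (32 * 296.14)
= 5.3979

5.3979


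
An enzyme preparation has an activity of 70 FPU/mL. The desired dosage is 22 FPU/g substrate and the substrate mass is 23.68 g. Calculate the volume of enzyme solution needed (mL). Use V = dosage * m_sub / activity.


V = dosage * m_sub / activity
V = 22 * 23.68 / 70
V = 7.4423 mL

7.4423 mL


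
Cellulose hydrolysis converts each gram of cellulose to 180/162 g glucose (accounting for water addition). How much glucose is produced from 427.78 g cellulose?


glucose = cellulose * 180/162
= 427.78 * 180/162
= 475.3111 g

475.3111 g


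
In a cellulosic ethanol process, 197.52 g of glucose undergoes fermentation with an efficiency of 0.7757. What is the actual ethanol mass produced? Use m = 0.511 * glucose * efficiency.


Actual ethanol: m = 0.511 * 197.52 * 0.7757
m = 78.2935 g

78.2935 g


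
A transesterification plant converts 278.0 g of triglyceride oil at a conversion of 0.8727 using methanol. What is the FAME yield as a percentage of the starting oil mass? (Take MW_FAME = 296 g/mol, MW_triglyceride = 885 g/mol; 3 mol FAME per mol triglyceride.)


m_FAME = oil * conv * (3 * 296 / 885) = oil * conv * (888/885)
= 278.0 * 0.8727 * 888 / 885
= 243.4330 g
Y = m_FAME / oil * 100 = conv * (888/885) * 100
= 0.8727 * 888 / 885 * 100
= 87.57%

87.57%


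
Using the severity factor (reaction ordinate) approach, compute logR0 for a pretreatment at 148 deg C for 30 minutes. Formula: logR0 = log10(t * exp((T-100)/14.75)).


logR0 = log10(t * exp((T - 100) / 14.75))
= log10(30 * exp((148 - 100) / 14.75))
= 2.8904

2.8904


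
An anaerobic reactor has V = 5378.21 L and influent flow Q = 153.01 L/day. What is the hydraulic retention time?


HRT = V / Q
= 5378.21 / 153.01
= 35.1494 days

35.1494 days


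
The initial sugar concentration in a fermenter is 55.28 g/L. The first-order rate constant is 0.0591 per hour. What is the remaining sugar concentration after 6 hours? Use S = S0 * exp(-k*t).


S = S0 * exp(-k * t)
S = 55.28 * exp(-0.0591 * 6)
S = 38.7764 g/L

38.7764 g/L


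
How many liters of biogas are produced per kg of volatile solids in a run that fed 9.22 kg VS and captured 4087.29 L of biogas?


Y = V / VS
= 4087.29 / 9.22
= 443.3069 L/kg VS

443.3069 L/kg VS


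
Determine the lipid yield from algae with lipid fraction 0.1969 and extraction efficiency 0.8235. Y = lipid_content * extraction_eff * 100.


Y = lipid_content * extraction_eff * 100
= 0.1969 * 0.8235 * 100
= 16.2147%

16.2147%


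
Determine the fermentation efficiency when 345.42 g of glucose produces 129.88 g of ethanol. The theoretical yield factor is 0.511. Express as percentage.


Fermentation efficiency = (actual / (0.511 * glucose)) * 100
= (129.88 / (0.511 * 345.42)) * 100
= 73.5824%

73.5824%


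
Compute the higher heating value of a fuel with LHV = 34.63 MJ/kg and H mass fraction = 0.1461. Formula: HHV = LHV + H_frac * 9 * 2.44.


HHV = LHV + H_frac * 9 * 2.44
= 34.63 + 0.1461 * 9 * 2.44
= 37.8384 MJ/kg

37.8384 MJ/kg


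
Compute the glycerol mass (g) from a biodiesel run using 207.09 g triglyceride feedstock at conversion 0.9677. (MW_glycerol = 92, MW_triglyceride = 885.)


glycerol = oil * conv * (92/885)
= 207.09 * 0.9677 * 92 / 885
= 20.8326 g

20.8326 g


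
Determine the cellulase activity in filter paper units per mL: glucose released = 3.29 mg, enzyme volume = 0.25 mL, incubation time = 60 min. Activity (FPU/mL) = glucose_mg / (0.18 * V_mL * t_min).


Activity = glucose_mg / (0.18 mg/umol * V_mL * t_min)
= 3.29 / (0.18 * 0.25 * 60)
= 1.2185 FPU/mL

1.2185 FPU/mL


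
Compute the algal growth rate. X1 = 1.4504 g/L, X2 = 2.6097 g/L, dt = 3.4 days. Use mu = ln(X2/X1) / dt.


mu = ln(X2/X1) / dt
= ln(2.6097/1.4504) / 3.4
= 0.1728 per day

0.1728 per day


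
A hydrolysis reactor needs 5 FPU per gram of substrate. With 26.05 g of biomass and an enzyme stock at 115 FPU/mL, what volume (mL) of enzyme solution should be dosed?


V = dosage * m_sub / activity
V = 5 * 26.05 / 115
V = 1.1326 mL

1.1326 mL


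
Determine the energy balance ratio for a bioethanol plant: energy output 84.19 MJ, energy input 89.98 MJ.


EROI = E_out / E_in
= 84.19 / 89.98
= 0.9357

0.9357


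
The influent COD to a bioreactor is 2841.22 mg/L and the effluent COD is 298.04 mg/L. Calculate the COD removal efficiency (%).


eta = (COD_in - COD_out) / COD_in * 100
= (2841.22 - 298.04) / 2841.22 * 100
= 89.5101%

89.5101%


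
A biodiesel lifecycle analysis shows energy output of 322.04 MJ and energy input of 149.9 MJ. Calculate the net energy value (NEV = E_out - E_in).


NEV = E_out - E_in
= 322.04 - 149.9
= 172.1400 MJ

172.1400 MJ


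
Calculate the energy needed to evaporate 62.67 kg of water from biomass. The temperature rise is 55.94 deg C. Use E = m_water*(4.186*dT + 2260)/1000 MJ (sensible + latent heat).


E = m_water * (4.186 * dT + 2260) / 1000
= 62.67 * (4.186 * 55.94 + 2260) / 1000
= 156.3093 MJ

156.3093 MJ


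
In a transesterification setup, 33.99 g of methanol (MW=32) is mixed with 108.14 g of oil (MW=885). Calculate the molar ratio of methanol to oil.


Molar ratio = n_MeOH / n_oil = (MeOH/32) / (oil/885) = (MeOH * 885) / (32 * oil)
= (33.99 * 885) / (32 * 108.14)
= 8.6928

8.6928


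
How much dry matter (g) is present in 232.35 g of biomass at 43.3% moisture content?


Wd = Ww * (1 - MC/100)
= 232.35 * (1 - 43.3/100)
= 131.7424 g

131.7424 g


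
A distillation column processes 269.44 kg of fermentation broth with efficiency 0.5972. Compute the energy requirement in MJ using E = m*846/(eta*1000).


E = m * 846 / (eta * 1000)
= 269.44 * 846 / (0.5972 * 1000)
= 381.6916 MJ

381.6916 MJ


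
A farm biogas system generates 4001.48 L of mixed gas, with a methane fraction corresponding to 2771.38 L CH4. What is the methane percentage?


CH4% = V_CH4 / V_total * 100
= 2771.38 / 4001.48 * 100
= 69.2589%

69.2589%


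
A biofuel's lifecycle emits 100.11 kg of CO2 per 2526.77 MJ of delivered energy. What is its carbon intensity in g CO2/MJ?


CI = CO2 * 1000 / E
= 100.11 * 1000 / 2526.77
= 39.6198 g CO2/MJ

39.6198 g CO2/MJ


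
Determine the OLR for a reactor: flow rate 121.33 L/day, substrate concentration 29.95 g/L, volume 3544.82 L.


OLR = Q * S / V
= 121.33 * 29.95 / 3544.82
= 1.0251 g/L/day

1.0251 g/L/day


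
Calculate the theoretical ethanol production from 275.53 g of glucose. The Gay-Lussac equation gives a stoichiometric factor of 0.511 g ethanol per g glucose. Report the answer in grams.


Theoretical ethanol yield: m_EtOH = 0.511 * m_glucose
m_EtOH = 0.511 * 275.53 = 140.7958 g

140.7958 g


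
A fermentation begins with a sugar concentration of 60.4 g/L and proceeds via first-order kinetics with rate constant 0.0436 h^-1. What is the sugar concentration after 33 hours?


S = S0 * exp(-k * t)
S = 60.4 * exp(-0.0436 * 33)
S = 14.3276 g/L

14.3276 g/L


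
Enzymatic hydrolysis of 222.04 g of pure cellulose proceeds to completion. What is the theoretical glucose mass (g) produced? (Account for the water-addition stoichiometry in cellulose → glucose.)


glucose = cellulose * 180/162
= 222.04 * 180/162
= 246.7111 g

246.7111 g


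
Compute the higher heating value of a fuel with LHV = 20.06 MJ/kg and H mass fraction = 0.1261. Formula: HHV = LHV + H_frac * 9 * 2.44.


HHV = LHV + H_frac * 9 * 2.44
= 20.06 + 0.1261 * 9 * 2.44
= 22.8292 MJ/kg

22.8292 MJ/kg


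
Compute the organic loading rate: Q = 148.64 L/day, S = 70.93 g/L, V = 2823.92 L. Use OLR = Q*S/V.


OLR = Q * S / V
= 148.64 * 70.93 / 2823.92
= 3.7335 g/L/day

3.7335 g/L/day


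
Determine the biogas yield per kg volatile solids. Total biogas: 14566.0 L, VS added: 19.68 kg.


Y = V / VS
= 14566.0 / 19.68
= 740.1423 L/kg VS

740.1423 L/kg VS


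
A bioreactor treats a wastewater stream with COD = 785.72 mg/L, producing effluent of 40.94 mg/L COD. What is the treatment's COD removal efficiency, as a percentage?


eta = (COD_in - COD_out) / COD_in * 100
= (785.72 - 40.94) / 785.72 * 100
= 94.7895%

94.7895%


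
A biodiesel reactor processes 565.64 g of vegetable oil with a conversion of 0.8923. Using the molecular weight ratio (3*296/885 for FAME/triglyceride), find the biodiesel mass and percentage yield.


m_FAME = oil * conv * (3 * 296 / 885) = oil * conv * (888/885)
= 565.64 * 0.8923 * 888 / 885
= 506.4315 g
Y = m_FAME / oil * 100 = conv * (888/885) * 100
= 0.8923 * 888 / 885 * 100
= 89.53%

506.4315 g FAME; Y = 89.53%


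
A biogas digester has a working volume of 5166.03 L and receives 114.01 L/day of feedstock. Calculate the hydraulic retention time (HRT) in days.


HRT = V / Q
= 5166.03 / 114.01
= 45.3121 days

45.3121 days


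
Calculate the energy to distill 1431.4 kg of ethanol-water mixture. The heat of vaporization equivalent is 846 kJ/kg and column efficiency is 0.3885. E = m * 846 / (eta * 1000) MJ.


E = m * 846 / (eta * 1000)
= 1431.4 * 846 / (0.3885 * 1000)
= 3117.0255 MJ

3117.0255 MJ


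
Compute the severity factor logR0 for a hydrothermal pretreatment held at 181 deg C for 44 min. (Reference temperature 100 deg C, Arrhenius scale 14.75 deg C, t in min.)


logR0 = log10(t * exp((T - 100) / 14.75))
= log10(44 * exp((181 - 100) / 14.75))
= 4.0284

4.0284


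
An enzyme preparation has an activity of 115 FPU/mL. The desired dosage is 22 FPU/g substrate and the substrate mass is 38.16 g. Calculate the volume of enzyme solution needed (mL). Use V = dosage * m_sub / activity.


V = dosage * m_sub / activity
V = 22 * 38.16 / 115
V = 7.3002 mL

7.3002 mL


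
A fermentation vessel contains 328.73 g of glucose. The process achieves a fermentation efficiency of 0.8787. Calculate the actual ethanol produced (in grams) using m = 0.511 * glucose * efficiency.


Actual ethanol: m = 0.511 * 328.73 * 0.8787
m = 147.6049 g

147.6049 g


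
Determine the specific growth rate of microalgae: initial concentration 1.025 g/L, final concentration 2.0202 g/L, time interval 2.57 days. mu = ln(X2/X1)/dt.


mu = ln(X2/X1) / dt
= ln(2.0202/1.025) / 2.57
= 0.2640 per day

0.2640 per day


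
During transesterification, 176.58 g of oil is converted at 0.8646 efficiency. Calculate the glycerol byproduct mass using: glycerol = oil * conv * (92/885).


glycerol = oil * conv * (92/885)
= 176.58 * 0.8646 * 92 / 885
= 15.8709 g

15.8709 g


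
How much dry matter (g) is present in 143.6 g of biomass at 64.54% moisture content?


Wd = Ww * (1 - MC/100)
= 143.6 * (1 - 64.54/100)
= 50.9206 g

50.9206 g


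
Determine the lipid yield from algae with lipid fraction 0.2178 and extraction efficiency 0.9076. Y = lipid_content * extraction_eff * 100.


Y = lipid_content * extraction_eff * 100
= 0.2178 * 0.9076 * 100
= 19.7675%

19.7675%


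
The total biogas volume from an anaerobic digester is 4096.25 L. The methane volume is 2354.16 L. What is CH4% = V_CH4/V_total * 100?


CH4% = V_CH4 / V_total * 100
= 2354.16 / 4096.25 * 100
= 57.4711%

57.4711%


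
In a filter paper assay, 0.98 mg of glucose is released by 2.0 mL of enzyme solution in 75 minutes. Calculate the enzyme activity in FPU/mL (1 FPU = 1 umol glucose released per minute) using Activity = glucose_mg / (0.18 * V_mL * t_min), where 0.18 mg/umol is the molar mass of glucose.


Activity = glucose_mg / (0.18 mg/umol * V_mL * t_min)
= 0.98 / (0.18 * 2.0 * 75)
= 0.0363 FPU/mL

0.0363 FPU/mL


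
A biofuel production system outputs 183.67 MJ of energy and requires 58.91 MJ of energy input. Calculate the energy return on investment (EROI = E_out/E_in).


EROI = E_out / E_in
= 183.67 / 58.91
= 3.1178

3.1178


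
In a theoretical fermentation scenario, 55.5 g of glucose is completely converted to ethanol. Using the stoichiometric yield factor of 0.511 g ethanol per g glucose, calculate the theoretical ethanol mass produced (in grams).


Theoretical ethanol yield: m_EtOH = 0.511 * m_glucose
m_EtOH = 0.511 * 55.5 = 28.3605 g

28.3605 g


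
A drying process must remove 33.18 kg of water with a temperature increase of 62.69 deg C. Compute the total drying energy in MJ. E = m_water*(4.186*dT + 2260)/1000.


E = m_water * (4.186 * dT + 2260) / 1000
= 33.18 * (4.186 * 62.69 + 2260) / 1000
= 83.6939 MJ

83.6939 MJ


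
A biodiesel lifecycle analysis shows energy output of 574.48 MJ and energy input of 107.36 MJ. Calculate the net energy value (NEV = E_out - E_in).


NEV = E_out - E_in
= 574.48 - 107.36
= 467.1200 MJ

467.1200 MJ


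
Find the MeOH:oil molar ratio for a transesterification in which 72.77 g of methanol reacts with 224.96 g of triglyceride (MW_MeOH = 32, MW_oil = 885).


Molar ratio = n_MeOH / n_oil = (MeOH/32) / (oil/885) = (MeOH * 885) / (32 * oil)
= (72.77 * 885) / (32 * 224.96)
= 8.9462

8.9462


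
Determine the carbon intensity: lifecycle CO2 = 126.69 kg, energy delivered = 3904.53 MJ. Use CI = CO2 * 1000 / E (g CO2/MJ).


CI = CO2 * 1000 / E
= 126.69 * 1000 / 3904.53
= 32.4469 g CO2/MJ

32.4469 g CO2/MJ


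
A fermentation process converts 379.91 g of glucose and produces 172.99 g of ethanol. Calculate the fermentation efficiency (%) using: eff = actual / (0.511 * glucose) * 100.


Fermentation efficiency = (actual / (0.511 * glucose)) * 100
= (172.99 / (0.511 * 379.91)) * 100
= 89.1085%

89.1085%


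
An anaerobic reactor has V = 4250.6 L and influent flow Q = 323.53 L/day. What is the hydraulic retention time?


HRT = V / Q
= 4250.6 / 323.53
= 13.1382 days

13.1382 days


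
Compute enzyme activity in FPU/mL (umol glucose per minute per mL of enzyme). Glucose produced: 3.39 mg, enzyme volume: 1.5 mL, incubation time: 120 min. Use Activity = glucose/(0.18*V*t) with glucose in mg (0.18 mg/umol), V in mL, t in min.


Activity = glucose_mg / (0.18 mg/umol * V_mL * t_min)
= 3.39 / (0.18 * 1.5 * 120)
= 0.1046 FPU/mL

0.1046 FPU/mL


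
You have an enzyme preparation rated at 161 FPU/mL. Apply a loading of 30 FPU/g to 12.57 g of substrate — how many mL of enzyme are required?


V = dosage * m_sub / activity
V = 30 * 12.57 / 161
V = 2.3422 mL

2.3422 mL


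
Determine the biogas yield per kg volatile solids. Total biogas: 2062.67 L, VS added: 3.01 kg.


Y = V / VS
= 2062.67 / 3.01
= 685.2724 L/kg VS

685.2724 L/kg VS


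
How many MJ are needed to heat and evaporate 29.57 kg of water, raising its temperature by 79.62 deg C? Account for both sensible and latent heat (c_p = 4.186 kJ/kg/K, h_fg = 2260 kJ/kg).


E = m_water * (4.186 * dT + 2260) / 1000
= 29.57 * (4.186 * 79.62 + 2260) / 1000
= 76.6836 MJ

76.6836 MJ


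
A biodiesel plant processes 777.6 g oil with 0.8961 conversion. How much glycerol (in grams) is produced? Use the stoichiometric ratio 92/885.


glycerol = oil * conv * (92/885)
= 777.6 * 0.8961 * 92 / 885
= 72.4365 g

72.4365 g


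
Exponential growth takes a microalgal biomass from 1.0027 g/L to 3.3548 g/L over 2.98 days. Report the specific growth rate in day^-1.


mu = ln(X2/X1) / dt
= ln(3.3548/1.0027) / 2.98
= 0.4053 per day

0.4053 per day


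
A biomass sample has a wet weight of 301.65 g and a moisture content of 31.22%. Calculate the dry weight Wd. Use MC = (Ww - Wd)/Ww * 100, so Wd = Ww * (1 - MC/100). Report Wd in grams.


Wd = Ww * (1 - MC/100)
= 301.65 * (1 - 31.22/100)
= 207.4749 g

207.4749 g


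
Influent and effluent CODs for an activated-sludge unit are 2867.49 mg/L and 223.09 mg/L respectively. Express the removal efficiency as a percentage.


eta = (COD_in - COD_out) / COD_in * 100
= (2867.49 - 223.09) / 2867.49 * 100
= 92.2200%

92.2200%


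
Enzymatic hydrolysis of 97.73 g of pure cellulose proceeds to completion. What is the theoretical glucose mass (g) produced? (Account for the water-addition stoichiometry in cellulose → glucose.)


glucose = cellulose * 180/162
= 97.73 * 180/162
= 108.5889 g

108.5889 g


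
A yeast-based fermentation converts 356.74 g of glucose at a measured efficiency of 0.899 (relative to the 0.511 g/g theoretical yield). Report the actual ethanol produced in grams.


Actual ethanol: m = 0.511 * 356.74 * 0.899
m = 163.8824 g

163.8824 g


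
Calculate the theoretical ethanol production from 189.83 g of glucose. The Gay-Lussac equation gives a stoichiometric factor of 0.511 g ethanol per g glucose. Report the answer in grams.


Theoretical ethanol yield: m_EtOH = 0.511 * m_glucose
m_EtOH = 0.511 * 189.83 = 97.0031 g

97.0031 g


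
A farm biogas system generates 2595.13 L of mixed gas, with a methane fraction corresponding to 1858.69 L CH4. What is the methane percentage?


CH4% = V_CH4 / V_total * 100
= 1858.69 / 2595.13 * 100
= 71.6222%

71.6222%


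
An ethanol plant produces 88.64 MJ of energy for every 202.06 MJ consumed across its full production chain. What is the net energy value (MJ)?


NEV = E_out - E_in
= 88.64 - 202.06
= -113.4200 MJ

-113.4200 MJ


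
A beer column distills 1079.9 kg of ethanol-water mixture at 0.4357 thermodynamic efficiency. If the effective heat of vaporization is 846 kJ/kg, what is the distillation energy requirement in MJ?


E = m * 846 / (eta * 1000)
= 1079.9 * 846 / (0.4357 * 1000)
= 2096.8451 MJ

2096.8451 MJ


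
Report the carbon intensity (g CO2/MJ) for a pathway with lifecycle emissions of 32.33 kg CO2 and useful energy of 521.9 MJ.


CI = CO2 * 1000 / E
= 32.33 * 1000 / 521.9
= 61.9467 g CO2/MJ

61.9467 g CO2/MJ


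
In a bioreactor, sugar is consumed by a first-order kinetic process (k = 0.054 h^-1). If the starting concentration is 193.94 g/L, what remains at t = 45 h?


S = S0 * exp(-k * t)
S = 193.94 * exp(-0.054 * 45)
S = 17.0739 g/L

17.0739 g/L


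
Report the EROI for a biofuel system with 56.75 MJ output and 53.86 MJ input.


EROI = E_out / E_in
= 56.75 / 53.86
= 1.0537

1.0537


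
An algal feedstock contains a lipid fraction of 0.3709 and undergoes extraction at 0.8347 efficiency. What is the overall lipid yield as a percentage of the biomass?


Y = lipid_content * extraction_eff * 100
= 0.3709 * 0.8347 * 100
= 30.9590%

30.9590%


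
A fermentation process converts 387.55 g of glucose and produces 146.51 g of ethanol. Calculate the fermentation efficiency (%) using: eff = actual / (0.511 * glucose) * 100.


Fermentation efficiency = (actual / (0.511 * glucose)) * 100
= (146.51 / (0.511 * 387.55)) * 100
= 73.9807%

73.9807%


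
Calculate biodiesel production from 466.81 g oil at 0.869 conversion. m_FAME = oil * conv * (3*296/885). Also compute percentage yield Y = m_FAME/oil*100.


m_FAME = oil * conv * (3 * 296 / 885) = oil * conv * (888/885)
= 466.81 * 0.869 * 888 / 885
= 407.0330 g
Y = m_FAME / oil * 100 = conv * (888/885) * 100
= 0.869 * 888 / 885 * 100
= 87.19%

407.0330 g FAME; Y = 87.19%


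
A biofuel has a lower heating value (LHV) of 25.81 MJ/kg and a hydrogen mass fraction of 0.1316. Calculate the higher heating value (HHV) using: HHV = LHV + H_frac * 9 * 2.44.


HHV = LHV + H_frac * 9 * 2.44
= 25.81 + 0.1316 * 9 * 2.44
= 28.6999 MJ/kg

28.6999 MJ/kg


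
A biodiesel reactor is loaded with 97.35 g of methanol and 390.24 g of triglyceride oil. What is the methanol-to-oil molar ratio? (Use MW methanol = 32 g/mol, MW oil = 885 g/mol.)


Molar ratio = n_MeOH / n_oil = (MeOH/32) / (oil/885) = (MeOH * 885) / (32 * oil)
= (97.35 * 885) / (32 * 390.24)
= 6.8992

6.8992


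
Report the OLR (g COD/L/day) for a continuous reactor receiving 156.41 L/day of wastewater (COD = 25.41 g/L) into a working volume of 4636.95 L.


OLR = Q * S / V
= 156.41 * 25.41 / 4636.95
= 0.8571 g/L/day

0.8571 g/L/day


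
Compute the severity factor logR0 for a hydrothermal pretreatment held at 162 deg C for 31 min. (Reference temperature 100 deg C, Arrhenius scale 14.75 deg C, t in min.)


logR0 = log10(t * exp((T - 100) / 14.75))
= log10(31 * exp((162 - 100) / 14.75))
= 3.3169

3.3169


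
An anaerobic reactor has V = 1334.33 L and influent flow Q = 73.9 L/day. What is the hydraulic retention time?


HRT = V / Q
= 1334.33 / 73.9
= 18.0559 days

18.0559 days


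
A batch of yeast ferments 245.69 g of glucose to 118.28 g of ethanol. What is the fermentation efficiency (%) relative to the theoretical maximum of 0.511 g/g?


Fermentation efficiency = (actual / (0.511 * glucose)) * 100
= (118.28 / (0.511 * 245.69)) * 100
= 94.2113%

94.2113%


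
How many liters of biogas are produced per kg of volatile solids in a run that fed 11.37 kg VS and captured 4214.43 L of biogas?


Y = V / VS
= 4214.43 / 11.37
= 370.6623 L/kg VS

370.6623 L/kg VS


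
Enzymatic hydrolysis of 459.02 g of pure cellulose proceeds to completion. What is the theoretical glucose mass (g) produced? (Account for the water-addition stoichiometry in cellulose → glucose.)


glucose = cellulose * 180/162
= 459.02 * 180/162
= 510.0222 g

510.0222 g


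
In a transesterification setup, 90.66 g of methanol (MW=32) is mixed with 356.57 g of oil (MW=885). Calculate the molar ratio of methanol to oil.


Molar ratio = n_MeOH / n_oil = (MeOH/32) / (oil/885) = (MeOH * 885) / (32 * oil)
= (90.66 * 885) / (32 * 356.57)
= 7.0318

7.0318


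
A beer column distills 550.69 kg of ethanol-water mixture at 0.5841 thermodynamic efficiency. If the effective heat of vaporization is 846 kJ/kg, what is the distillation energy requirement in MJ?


E = m * 846 / (eta * 1000)
= 550.69 * 846 / (0.5841 * 1000)
= 797.6096 MJ

797.6096 MJ


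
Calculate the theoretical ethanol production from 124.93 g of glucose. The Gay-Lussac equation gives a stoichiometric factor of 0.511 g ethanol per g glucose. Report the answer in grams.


Theoretical ethanol yield: m_EtOH = 0.511 * m_glucose
m_EtOH = 0.511 * 124.93 = 63.8392 g

63.8392 g


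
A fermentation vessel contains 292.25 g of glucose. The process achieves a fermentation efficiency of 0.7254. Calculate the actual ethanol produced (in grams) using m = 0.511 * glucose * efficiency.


Actual ethanol: m = 0.511 * 292.25 * 0.7254
m = 108.3311 g

108.3311 g


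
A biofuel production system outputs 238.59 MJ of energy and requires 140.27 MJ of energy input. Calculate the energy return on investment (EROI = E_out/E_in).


EROI = E_out / E_in
= 238.59 / 140.27
= 1.7009

1.7009


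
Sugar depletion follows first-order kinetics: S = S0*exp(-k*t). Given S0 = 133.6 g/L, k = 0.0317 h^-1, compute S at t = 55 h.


S = S0 * exp(-k * t)
S = 133.6 * exp(-0.0317 * 55)
S = 23.3676 g/L

23.3676 g/L


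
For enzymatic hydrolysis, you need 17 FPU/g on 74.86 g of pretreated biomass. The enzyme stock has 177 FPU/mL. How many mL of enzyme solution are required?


V = dosage * m_sub / activity
V = 17 * 74.86 / 177
V = 7.1899 mL

7.1899 mL


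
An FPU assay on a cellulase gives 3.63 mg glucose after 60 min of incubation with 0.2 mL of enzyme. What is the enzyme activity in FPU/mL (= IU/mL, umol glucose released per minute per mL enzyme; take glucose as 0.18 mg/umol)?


Activity = glucose_mg / (0.18 mg/umol * V_mL * t_min)
= 3.63 / (0.18 * 0.2 * 60)
= 1.6806 FPU/mL

1.6806 FPU/mL


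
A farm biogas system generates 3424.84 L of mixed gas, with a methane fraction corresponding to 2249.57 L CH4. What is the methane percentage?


CH4% = V_CH4 / V_total * 100
= 2249.57 / 3424.84 * 100
= 65.6839%

65.6839%


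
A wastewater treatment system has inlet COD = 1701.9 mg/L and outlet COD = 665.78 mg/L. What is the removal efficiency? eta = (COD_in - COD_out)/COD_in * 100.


eta = (COD_in - COD_out) / COD_in * 100
= (1701.9 - 665.78) / 1701.9 * 100
= 60.8802%

60.8802%


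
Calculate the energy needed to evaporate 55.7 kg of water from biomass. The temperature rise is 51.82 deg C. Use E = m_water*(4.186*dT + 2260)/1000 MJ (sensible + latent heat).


E = m_water * (4.186 * dT + 2260) / 1000
= 55.7 * (4.186 * 51.82 + 2260) / 1000
= 137.9644 MJ

137.9644 MJ


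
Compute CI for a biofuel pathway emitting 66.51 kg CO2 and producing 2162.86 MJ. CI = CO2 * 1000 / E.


CI = CO2 * 1000 / E
= 66.51 * 1000 / 2162.86
= 30.7510 g CO2/MJ

30.7510 g CO2/MJ


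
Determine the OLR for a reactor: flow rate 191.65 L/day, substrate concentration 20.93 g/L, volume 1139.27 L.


OLR = Q * S / V
= 191.65 * 20.93 / 1139.27
= 3.5209 g/L/day

3.5209 g/L/day


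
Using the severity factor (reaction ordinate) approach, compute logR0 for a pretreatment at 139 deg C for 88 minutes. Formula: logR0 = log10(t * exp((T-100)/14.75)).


logR0 = log10(t * exp((T - 100) / 14.75))
= log10(88 * exp((139 - 100) / 14.75))
= 3.0928

3.0928


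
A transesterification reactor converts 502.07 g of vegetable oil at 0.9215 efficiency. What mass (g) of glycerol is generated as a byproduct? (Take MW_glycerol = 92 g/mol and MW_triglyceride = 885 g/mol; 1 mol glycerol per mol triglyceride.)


glycerol = oil * conv * (92/885)
= 502.07 * 0.9215 * 92 / 885
= 48.0955 g

48.0955 g


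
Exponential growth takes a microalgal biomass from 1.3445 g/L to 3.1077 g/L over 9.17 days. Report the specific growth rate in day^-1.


mu = ln(X2/X1) / dt
= ln(3.1077/1.3445) / 9.17
= 0.0914 per day

0.0914 per day


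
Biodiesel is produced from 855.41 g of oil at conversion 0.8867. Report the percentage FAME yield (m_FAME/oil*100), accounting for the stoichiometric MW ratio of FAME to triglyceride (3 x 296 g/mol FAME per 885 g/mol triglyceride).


m_FAME = oil * conv * (3 * 296 / 885) = oil * conv * (888/885)
= 855.41 * 0.8867 * 888 / 885
= 761.0632 g
Y = m_FAME / oil * 100 = conv * (888/885) * 100
= 0.8867 * 888 / 885 * 100
= 88.97%

88.97%


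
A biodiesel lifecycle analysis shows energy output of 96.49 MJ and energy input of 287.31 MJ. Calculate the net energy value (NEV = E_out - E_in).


NEV = E_out - E_in
= 96.49 - 287.31
= -190.8200 MJ

-190.8200 MJ


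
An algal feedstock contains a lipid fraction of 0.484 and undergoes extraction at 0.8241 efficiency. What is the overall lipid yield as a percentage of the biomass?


Y = lipid_content * extraction_eff * 100
= 0.484 * 0.8241 * 100
= 39.8864%

39.8864%


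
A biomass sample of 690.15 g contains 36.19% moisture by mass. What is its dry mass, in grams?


Wd = Ww * (1 - MC/100)
= 690.15 * (1 - 36.19/100)
= 440.3847 g

440.3847 g


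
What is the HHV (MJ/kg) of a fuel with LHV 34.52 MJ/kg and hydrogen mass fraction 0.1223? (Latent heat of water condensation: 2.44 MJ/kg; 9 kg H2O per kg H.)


HHV = LHV + H_frac * 9 * 2.44
= 34.52 + 0.1223 * 9 * 2.44
= 37.2057 MJ/kg

37.2057 MJ/kg


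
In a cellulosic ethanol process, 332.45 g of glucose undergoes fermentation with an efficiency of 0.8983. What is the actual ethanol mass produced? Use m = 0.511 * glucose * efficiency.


Actual ethanol: m = 0.511 * 332.45 * 0.8983
m = 152.6050 g

152.6050 g


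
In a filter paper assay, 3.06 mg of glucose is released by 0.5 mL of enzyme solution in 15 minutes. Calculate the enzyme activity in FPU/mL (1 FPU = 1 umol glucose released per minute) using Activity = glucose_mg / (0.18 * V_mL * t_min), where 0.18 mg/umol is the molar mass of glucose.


Activity = glucose_mg / (0.18 mg/umol * V_mL * t_min)
= 3.06 / (0.18 * 0.5 * 15)
= 2.2667 FPU/mL

2.2667 FPU/mL
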